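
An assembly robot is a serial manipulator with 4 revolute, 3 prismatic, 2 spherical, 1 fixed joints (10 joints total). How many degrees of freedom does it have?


Given: serial robot with 4 revolute, 3 prismatic, 2 spherical, 1 fixed joints
DOF contribution per joint type: revolute=1, prismatic=1, spherical=3, fixed=0
DOF = 4*1 + 3*1 + 2*3 + 1*0
DOF = 13

13


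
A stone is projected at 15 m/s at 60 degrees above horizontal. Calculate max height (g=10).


Given: v0 = 15 m/s, theta = 60 deg, g = 10 m/s^2
sin^2(60) = 3/4
Using H = v0^2 * sin^2(theta) / (2*g)
H = 15^2 * 3/4 / (2*10)
H = 225 * 3/4 / 20
H = 675/4 / 20
H = 135/16 m

135/16 m


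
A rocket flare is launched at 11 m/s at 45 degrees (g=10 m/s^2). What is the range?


Given: v0 = 11 m/s, theta = 45 deg, g = 10 m/s^2
sin(2*45) = sin(90) = 1
Using R = v0^2 * sin(2*theta) / g
R = 11^2 * 1 / 10
R = 121 / 10
R = 121/10 m

121/10 m


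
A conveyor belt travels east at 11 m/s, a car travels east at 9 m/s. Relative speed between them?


Given: v_A = 11 m/s east, v_B = 9 m/s east
Both move in the same direction; relative speed = |v_A - v_B|
|11 - 9| = |2|
= 2 m/s

2 m/s


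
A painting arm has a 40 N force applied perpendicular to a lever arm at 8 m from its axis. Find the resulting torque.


Given: F = 40 N, r = 8 m, angle = 90 deg (perpendicular)
Using tau = F * r * sin(90)
sin(90) = 1
tau = 40 * 8 * 1
tau = 320 Nm

320 Nm


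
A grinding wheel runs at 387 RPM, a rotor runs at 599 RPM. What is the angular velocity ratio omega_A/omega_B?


Given: RPM_A = 387, RPM_B = 599
omega = 2*pi*RPM/60, so omega_A/omega_B = RPM_A / RPM_B
omega_A/omega_B = 387 / 599
omega_A/omega_B = 387/599

387/599


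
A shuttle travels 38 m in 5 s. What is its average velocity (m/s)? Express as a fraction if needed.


Given: distance d = 38 m, time t = 5 s
Using v = d / t
v = 38 / 5
v = 38/5 m/s

38/5 m/s


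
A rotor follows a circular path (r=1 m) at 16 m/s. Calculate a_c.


Given: v = 16 m/s, r = 1 m
Using a_c = v^2 / r
a_c = 16^2 / 1
a_c = 256 / 1
a_c = 256 m/s^2

256 m/s^2


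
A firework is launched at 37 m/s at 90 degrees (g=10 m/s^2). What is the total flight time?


Given: v0 = 37 m/s, theta = 90 deg, g = 10 m/s^2
sin(90) = 1
Using T = 2*v0*sin(theta) / g
T = 2*37*1 / 10
T = 74 / 10
T = 37/5 s

37/5 s


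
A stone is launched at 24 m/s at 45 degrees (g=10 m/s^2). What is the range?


Given: v0 = 24 m/s, theta = 45 deg, g = 10 m/s^2
sin(2*45) = sin(90) = 1
Using R = v0^2 * sin(2*theta) / g
R = 24^2 * 1 / 10
R = 576 / 10
R = 288/5 m

288/5 m


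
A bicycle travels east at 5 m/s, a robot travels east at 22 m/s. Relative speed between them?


Given: v_A = 5 m/s east, v_B = 22 m/s east
Both move in the same direction; relative speed = |v_A - v_B|
|5 - 22| = |-17|
= 17 m/s

17 m/s


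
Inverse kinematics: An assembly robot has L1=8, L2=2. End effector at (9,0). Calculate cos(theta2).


Given: L1 = 8, L2 = 2, target (x, y) = (9, 0)
Using cos(theta2) = (x^2 + y^2 - L1^2 - L2^2) / (2*L1*L2)
x^2 + y^2 = 9^2 + 0 = 81
L1^2 + L2^2 = 64 + 4 = 68
Numerator = 81 - 68 = 13
Denominator = 2*8*2 = 32
cos(theta2) = 13/32 = 13/32

13/32


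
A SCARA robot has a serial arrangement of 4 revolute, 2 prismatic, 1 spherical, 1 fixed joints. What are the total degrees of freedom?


Given: serial robot with 4 revolute, 2 prismatic, 1 spherical, 1 fixed joints
DOF contribution per joint type: revolute=1, prismatic=1, spherical=3, fixed=0
DOF = 4*1 + 2*1 + 1*3 + 1*0
DOF = 9

9


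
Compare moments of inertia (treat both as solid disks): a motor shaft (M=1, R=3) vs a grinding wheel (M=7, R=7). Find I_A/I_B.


Given: M1=1 kg, R1=3 m, M2=7 kg, R2=7 m
For a disk: I = (1/2)*M*R^2, so I_A/I_B = (M1*R1^2)/(M2*R2^2)
M1*R1^2 = 1*9 = 9
M2*R2^2 = 7*49 = 343
I_A/I_B = 9/343 = 9/343

9/343


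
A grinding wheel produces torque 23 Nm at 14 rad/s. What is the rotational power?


Given: tau = 23 Nm, omega = 14 rad/s
Using P = tau * omega
P = 23 * 14
P = 322 W

322 W


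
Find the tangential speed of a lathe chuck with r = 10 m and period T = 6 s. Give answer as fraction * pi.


Given: radius r = 10 m, period T = 6 s
Using v = 2*pi*r / T
v = 2*pi*10 / 6
v = 20*pi / 6
v = 10/3*pi m/s

10/3*pi m/s


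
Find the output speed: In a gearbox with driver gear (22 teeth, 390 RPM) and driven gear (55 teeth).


Given: N1 = 22 teeth, w1 = 390 RPM, N2 = 55 teeth
Using N1*w1 = N2*w2
w2 = N1*w1 / N2
w2 = 22*390 / 55
w2 = 8580 / 55
w2 = 156 RPM

156 RPM


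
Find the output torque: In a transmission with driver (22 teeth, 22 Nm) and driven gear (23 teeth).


Given: N1 = 22, N2 = 23, T1 = 22 Nm
Using T2/T1 = N2/N1
T2 = T1 * N2 / N1
T2 = 22 * 23 / 22
T2 = 506 / 22
T2 = 23 Nm

23 Nm


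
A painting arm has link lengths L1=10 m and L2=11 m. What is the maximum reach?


Given: L1 = 10 m, L2 = 11 m
For a 2-link planar arm, max reach = L1 + L2 (fully extended)
Max reach = 10 + 11
Max reach = 21 m

21 m


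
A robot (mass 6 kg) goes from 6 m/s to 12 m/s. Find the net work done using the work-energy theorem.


Given: m = 6 kg, v0 = 6 m/s, v = 12 m/s
Using W = (1/2)*m*(v^2 - v0^2)
v^2 = 12^2 = 144
v0^2 = 6^2 = 36
v^2 - v0^2 = 144 - 36 = 108
W = (1/2)*6*108 = 324 J

324 J


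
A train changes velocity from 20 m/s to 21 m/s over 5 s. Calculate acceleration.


Given: initial velocity v0 = 20 m/s, final velocity v = 21 m/s, time t = 5 s
Using a = (v - v0) / t
a = (21 - 20) / 5
a = 1 / 5
a = 1/5 m/s^2

1/5 m/s^2


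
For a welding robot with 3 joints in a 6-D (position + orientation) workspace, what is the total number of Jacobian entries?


Given: task space dimension = 6, joints = 3
Jacobian is a 6 x 3 matrix
Total entries = rows * columns
Total = 6 * 3
Total = 18

18


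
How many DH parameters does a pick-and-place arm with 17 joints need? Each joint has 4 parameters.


Given: 17 joints, 4 DH parameters per joint (d, theta, a, alpha)
Total DH parameters = number_of_joints * 4
Total = 17 * 4
Total = 68

68


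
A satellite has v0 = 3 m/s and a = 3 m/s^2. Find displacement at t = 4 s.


Given: v0 = 3 m/s, a = 3 m/s^2, t = 4 s
Using s = v0*t + (1/2)*a*t^2
s = 3*4 + (1/2)*3*4^2
s = 12 + (1/2)*48
s = 12 + 24
s = 36

36 m


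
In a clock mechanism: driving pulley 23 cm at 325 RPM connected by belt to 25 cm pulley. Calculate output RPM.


Given: D1 = 23 cm, w1 = 325 RPM, D2 = 25 cm
Using D1*w1 = D2*w2
w2 = D1*w1 / D2
w2 = 23*325 / 25
w2 = 7475 / 25
w2 = 299 RPM

299 RPM


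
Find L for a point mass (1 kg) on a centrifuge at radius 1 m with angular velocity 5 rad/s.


Given: m = 1 kg, r = 1 m, omega = 5 rad/s
For a point mass: I = m*r^2
I = 1*1^2 = 1*1 = 1
L = I*omega = 1*5
L = 5 kg*m^2/s

5 kg*m^2/s


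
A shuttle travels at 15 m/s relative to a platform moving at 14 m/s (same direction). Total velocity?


Given: object velocity = 15 m/s, platform velocity = 14 m/s (same direction)
Using classical velocity addition: v_total = v_object + v_platform
v_total = 15 + 14
v_total = 29 m/s

29 m/s


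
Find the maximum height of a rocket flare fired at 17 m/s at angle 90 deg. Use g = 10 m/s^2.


Given: v0 = 17 m/s, theta = 90 deg, g = 10 m/s^2
sin^2(90) = 1
Using H = v0^2 * sin^2(theta) / (2*g)
H = 17^2 * 1 / (2*10)
H = 289 * 1 / 20
H = 289 / 20
H = 289/20 m

289/20 m


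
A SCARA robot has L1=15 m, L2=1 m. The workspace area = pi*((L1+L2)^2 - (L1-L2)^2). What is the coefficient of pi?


Given: L1 = 15, L2 = 1
(L1+L2)^2 = (16)^2 = 256
(L1-L2)^2 = (14)^2 = 196
Difference = 256 - 196 = 60
This equals 4*L1*L2 = 4*15*1 = 60
Workspace area = 60*pi

60


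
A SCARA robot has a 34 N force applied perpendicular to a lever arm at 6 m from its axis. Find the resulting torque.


Given: F = 34 N, r = 6 m, angle = 90 deg (perpendicular)
Using tau = F * r * sin(90)
sin(90) = 1
tau = 34 * 6 * 1
tau = 204 Nm

204 Nm


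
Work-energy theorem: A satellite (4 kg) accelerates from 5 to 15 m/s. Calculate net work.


Given: m = 4 kg, v0 = 5 m/s, v = 15 m/s
Using W = (1/2)*m*(v^2 - v0^2)
v^2 = 15^2 = 225
v0^2 = 5^2 = 25
v^2 - v0^2 = 225 - 25 = 200
W = (1/2)*4*200 = 400 J

400 J


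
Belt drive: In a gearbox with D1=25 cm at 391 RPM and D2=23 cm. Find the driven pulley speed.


Given: D1 = 25 cm, w1 = 391 RPM, D2 = 23 cm
Using D1*w1 = D2*w2
w2 = D1*w1 / D2
w2 = 25*391 / 23
w2 = 9775 / 23
w2 = 425 RPM

425 RPM


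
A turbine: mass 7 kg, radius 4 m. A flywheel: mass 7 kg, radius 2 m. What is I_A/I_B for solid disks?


Given: M1=7 kg, R1=4 m, M2=7 kg, R2=2 m
For a disk: I = (1/2)*M*R^2, so I_A/I_B = (M1*R1^2)/(M2*R2^2)
M1*R1^2 = 7*16 = 112
M2*R2^2 = 7*4 = 28
I_A/I_B = 112/28 = 4

4


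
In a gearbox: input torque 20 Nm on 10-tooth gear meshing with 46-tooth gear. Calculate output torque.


Given: N1 = 10, N2 = 46, T1 = 20 Nm
Using T2/T1 = N2/N1
T2 = T1 * N2 / N1
T2 = 20 * 46 / 10
T2 = 920 / 10
T2 = 92 Nm

92 Nm


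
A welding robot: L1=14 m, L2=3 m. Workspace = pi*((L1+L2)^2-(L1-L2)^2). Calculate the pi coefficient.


Given: L1 = 14, L2 = 3
(L1+L2)^2 = (17)^2 = 289
(L1-L2)^2 = (11)^2 = 121
Difference = 289 - 121 = 168
This equals 4*L1*L2 = 4*14*3 = 168
Workspace area = 168*pi

168


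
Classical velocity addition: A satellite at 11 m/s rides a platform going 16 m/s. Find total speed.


Given: object velocity = 11 m/s, platform velocity = 16 m/s (same direction)
Using classical velocity addition: v_total = v_object + v_platform
v_total = 11 + 16
v_total = 27 m/s

27 m/s


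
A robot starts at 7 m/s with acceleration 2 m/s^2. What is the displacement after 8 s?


Given: v0 = 7 m/s, a = 2 m/s^2, t = 8 s
Using s = v0*t + (1/2)*a*t^2
s = 7*8 + (1/2)*2*8^2
s = 56 + (1/2)*128
s = 56 + 64
s = 120

120 m


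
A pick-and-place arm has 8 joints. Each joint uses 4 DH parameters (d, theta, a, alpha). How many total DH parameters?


Given: 8 joints, 4 DH parameters per joint (d, theta, a, alpha)
Total DH parameters = number_of_joints * 4
Total = 8 * 4
Total = 32

32


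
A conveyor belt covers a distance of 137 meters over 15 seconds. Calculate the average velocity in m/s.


Given: distance d = 137 m, time t = 15 s
Using v = d / t
v = 137 / 15
v = 137/15 m/s

137/15 m/s


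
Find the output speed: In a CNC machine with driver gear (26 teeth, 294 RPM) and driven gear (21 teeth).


Given: N1 = 26 teeth, w1 = 294 RPM, N2 = 21 teeth
Using N1*w1 = N2*w2
w2 = N1*w1 / N2
w2 = 26*294 / 21
w2 = 7644 / 21
w2 = 364 RPM

364 RPM


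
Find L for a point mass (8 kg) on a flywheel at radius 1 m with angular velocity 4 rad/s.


Given: m = 8 kg, r = 1 m, omega = 4 rad/s
For a point mass: I = m*r^2
I = 8*1^2 = 8*1 = 8
L = I*omega = 8*4
L = 32 kg*m^2/s

32 kg*m^2/s


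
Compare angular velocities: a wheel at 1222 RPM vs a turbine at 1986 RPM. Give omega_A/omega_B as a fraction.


Given: RPM_A = 1222, RPM_B = 1986
omega = 2*pi*RPM/60, so omega_A/omega_B = RPM_A / RPM_B
omega_A/omega_B = 1222 / 1986
omega_A/omega_B = 611/993

611/993


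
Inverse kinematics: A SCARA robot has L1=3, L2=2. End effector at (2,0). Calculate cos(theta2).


Given: L1 = 3, L2 = 2, target (x, y) = (2, 0)
Using cos(theta2) = (x^2 + y^2 - L1^2 - L2^2) / (2*L1*L2)
x^2 + y^2 = 2^2 + 0 = 4
L1^2 + L2^2 = 9 + 4 = 13
Numerator = 4 - 13 = -9
Denominator = 2*3*2 = 12
cos(theta2) = -9/12 = -3/4

-3/4


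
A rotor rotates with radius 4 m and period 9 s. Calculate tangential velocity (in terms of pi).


Given: radius r = 4 m, period T = 9 s
Using v = 2*pi*r / T
v = 2*pi*4 / 9
v = 8*pi / 9
v = 8/9*pi m/s

8/9*pi m/s


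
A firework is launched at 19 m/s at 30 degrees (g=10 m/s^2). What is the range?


Given: v0 = 19 m/s, theta = 30 deg, g = 10 m/s^2
sin(2*30) = sin(60) = sqrt(3)/2
Using R = v0^2 * sin(2*theta) / g
R = 19^2 * (sqrt(3)/2) / 10
R = 361 * sqrt(3) / 20
R = 361/20*sqrt(3) m

361/20*sqrt(3) m


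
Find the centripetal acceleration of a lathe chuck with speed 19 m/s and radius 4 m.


Given: v = 19 m/s, r = 4 m
Using a_c = v^2 / r
a_c = 19^2 / 4
a_c = 361 / 4
a_c = 361/4 m/s^2

361/4 m/s^2


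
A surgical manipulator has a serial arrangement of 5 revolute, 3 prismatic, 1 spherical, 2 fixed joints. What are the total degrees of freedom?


Given: serial robot with 5 revolute, 3 prismatic, 1 spherical, 2 fixed joints
DOF contribution per joint type: revolute=1, prismatic=1, spherical=3, fixed=0
DOF = 5*1 + 3*1 + 1*3 + 2*0
DOF = 11

11


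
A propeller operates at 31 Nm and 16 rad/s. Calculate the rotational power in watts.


Given: tau = 31 Nm, omega = 16 rad/s
Using P = tau * omega
P = 31 * 16
P = 496 W

496 W


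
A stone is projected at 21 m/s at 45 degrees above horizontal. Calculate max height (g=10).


Given: v0 = 21 m/s, theta = 45 deg, g = 10 m/s^2
sin^2(45) = 1/2
Using H = v0^2 * sin^2(theta) / (2*g)
H = 21^2 * 1/2 / (2*10)
H = 441 * 1/2 / 20
H = 441/2 / 20
H = 441/40 m

441/40 m


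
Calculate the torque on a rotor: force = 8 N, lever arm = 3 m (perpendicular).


Given: F = 8 N, r = 3 m, angle = 90 deg (perpendicular)
Using tau = F * r * sin(90)
sin(90) = 1
tau = 8 * 3 * 1
tau = 24 Nm

24 Nm


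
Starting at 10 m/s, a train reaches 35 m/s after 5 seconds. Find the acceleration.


Given: initial velocity v0 = 10 m/s, final velocity v = 35 m/s, time t = 5 s
Using a = (v - v0) / t
a = (35 - 10) / 5
a = 25 / 5
a = 5 m/s^2

5 m/s^2


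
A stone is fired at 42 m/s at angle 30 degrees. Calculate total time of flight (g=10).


Given: v0 = 42 m/s, theta = 30 deg, g = 10 m/s^2
sin(30) = 1/2
Using T = 2*v0*sin(theta) / g
T = 2*42*1/2 / 10
T = 42 / 10
T = 21/5 s

21/5 s


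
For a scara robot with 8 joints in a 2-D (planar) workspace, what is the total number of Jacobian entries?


Given: task space dimension = 2, joints = 8
Jacobian is a 2 x 8 matrix
Total entries = rows * columns
Total = 2 * 8
Total = 16

16


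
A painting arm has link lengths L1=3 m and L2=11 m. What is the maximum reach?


Given: L1 = 3 m, L2 = 11 m
For a 2-link planar arm, max reach = L1 + L2 (fully extended)
Max reach = 3 + 11
Max reach = 14 m

14 m


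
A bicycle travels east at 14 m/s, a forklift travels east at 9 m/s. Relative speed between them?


Given: v_A = 14 m/s east, v_B = 9 m/s east
Both move in the same direction; relative speed = |v_A - v_B|
|14 - 9| = |5|
= 5 m/s

5 m/s


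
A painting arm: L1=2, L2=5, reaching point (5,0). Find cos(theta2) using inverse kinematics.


Given: L1 = 2, L2 = 5, target (x, y) = (5, 0)
Using cos(theta2) = (x^2 + y^2 - L1^2 - L2^2) / (2*L1*L2)
x^2 + y^2 = 5^2 + 0 = 25
L1^2 + L2^2 = 4 + 25 = 29
Numerator = 25 - 29 = -4
Denominator = 2*2*5 = 20
cos(theta2) = -4/20 = -1/5

-1/5


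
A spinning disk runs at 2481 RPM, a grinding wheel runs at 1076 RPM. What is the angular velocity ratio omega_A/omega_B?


Given: RPM_A = 2481, RPM_B = 1076
omega = 2*pi*RPM/60, so omega_A/omega_B = RPM_A / RPM_B
omega_A/omega_B = 2481 / 1076
omega_A/omega_B = 2481/1076

2481/1076


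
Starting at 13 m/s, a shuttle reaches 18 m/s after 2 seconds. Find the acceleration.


Given: initial velocity v0 = 13 m/s, final velocity v = 18 m/s, time t = 2 s
Using a = (v - v0) / t
a = (18 - 13) / 2
a = 5 / 2
a = 5/2 m/s^2

5/2 m/s^2


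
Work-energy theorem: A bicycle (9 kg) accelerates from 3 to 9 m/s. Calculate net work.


Given: m = 9 kg, v0 = 3 m/s, v = 9 m/s
Using W = (1/2)*m*(v^2 - v0^2)
v^2 = 9^2 = 81
v0^2 = 3^2 = 9
v^2 - v0^2 = 81 - 9 = 72
W = (1/2)*9*72 = 324 J

324 J


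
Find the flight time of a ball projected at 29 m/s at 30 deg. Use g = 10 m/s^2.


Given: v0 = 29 m/s, theta = 30 deg, g = 10 m/s^2
sin(30) = 1/2
Using T = 2*v0*sin(theta) / g
T = 2*29*1/2 / 10
T = 29 / 10
T = 29/10 s

29/10 s


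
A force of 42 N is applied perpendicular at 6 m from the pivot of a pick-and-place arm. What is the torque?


Given: F = 42 N, r = 6 m, angle = 90 deg (perpendicular)
Using tau = F * r * sin(90)
sin(90) = 1
tau = 42 * 6 * 1
tau = 252 Nm

252 Nm


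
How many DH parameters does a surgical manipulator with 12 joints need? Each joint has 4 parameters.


Given: 12 joints, 4 DH parameters per joint (d, theta, a, alpha)
Total DH parameters = number_of_joints * 4
Total = 12 * 4
Total = 48

48


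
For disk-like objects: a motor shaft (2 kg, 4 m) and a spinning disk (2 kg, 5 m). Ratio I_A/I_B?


Given: M1=2 kg, R1=4 m, M2=2 kg, R2=5 m
For a disk: I = (1/2)*M*R^2, so I_A/I_B = (M1*R1^2)/(M2*R2^2)
M1*R1^2 = 2*16 = 32
M2*R2^2 = 2*25 = 50
I_A/I_B = 32/50 = 16/25

16/25


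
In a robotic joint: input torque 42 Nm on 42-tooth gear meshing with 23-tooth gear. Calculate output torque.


Given: N1 = 42, N2 = 23, T1 = 42 Nm
Using T2/T1 = N2/N1
T2 = T1 * N2 / N1
T2 = 42 * 23 / 42
T2 = 966 / 42
T2 = 23 Nm

23 Nm


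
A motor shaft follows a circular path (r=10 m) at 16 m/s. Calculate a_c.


Given: v = 16 m/s, r = 10 m
Using a_c = v^2 / r
a_c = 16^2 / 10
a_c = 256 / 10
a_c = 128/5 m/s^2

128/5 m/s^2


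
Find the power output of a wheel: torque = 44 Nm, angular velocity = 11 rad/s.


Given: tau = 44 Nm, omega = 11 rad/s
Using P = tau * omega
P = 44 * 11
P = 484 W

484 W


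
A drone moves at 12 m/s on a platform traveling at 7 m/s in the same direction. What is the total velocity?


Given: object velocity = 12 m/s, platform velocity = 7 m/s (same direction)
Using classical velocity addition: v_total = v_object + v_platform
v_total = 12 + 7
v_total = 19 m/s

19 m/s


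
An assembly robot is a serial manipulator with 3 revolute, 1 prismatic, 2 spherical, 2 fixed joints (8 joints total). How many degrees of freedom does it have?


Given: serial robot with 3 revolute, 1 prismatic, 2 spherical, 2 fixed joints
DOF contribution per joint type: revolute=1, prismatic=1, spherical=3, fixed=0
DOF = 3*1 + 1*1 + 2*3 + 2*0
DOF = 10

10


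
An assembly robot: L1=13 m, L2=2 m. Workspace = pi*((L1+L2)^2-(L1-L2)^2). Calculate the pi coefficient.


Given: L1 = 13, L2 = 2
(L1+L2)^2 = (15)^2 = 225
(L1-L2)^2 = (11)^2 = 121
Difference = 225 - 121 = 104
This equals 4*L1*L2 = 4*13*2 = 104
Workspace area = 104*pi

104


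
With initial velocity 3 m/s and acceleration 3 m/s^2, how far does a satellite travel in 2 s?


Given: v0 = 3 m/s, a = 3 m/s^2, t = 2 s
Using s = v0*t + (1/2)*a*t^2
s = 3*2 + (1/2)*3*2^2
s = 6 + (1/2)*12
s = 6 + 6
s = 12

12 m


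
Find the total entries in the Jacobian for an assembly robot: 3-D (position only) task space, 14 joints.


Given: task space dimension = 3, joints = 14
Jacobian is a 3 x 14 matrix
Total entries = rows * columns
Total = 3 * 14
Total = 42

42


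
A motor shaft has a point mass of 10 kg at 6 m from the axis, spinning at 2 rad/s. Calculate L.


Given: m = 10 kg, r = 6 m, omega = 2 rad/s
For a point mass: I = m*r^2
I = 10*6^2 = 10*36 = 360
L = I*omega = 360*2
L = 720 kg*m^2/s

720 kg*m^2/s


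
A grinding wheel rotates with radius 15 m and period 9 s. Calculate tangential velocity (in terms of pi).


Given: radius r = 15 m, period T = 9 s
Using v = 2*pi*r / T
v = 2*pi*15 / 9
v = 30*pi / 9
v = 10/3*pi m/s

10/3*pi m/s


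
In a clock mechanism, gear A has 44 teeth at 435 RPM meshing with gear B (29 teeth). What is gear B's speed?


Given: N1 = 44 teeth, w1 = 435 RPM, N2 = 29 teeth
Using N1*w1 = N2*w2
w2 = N1*w1 / N2
w2 = 44*435 / 29
w2 = 19140 / 29
w2 = 660 RPM

660 RPM


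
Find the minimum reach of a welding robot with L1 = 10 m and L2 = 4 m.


Given: L1 = 10 m, L2 = 4 m
For a 2-link planar arm, min reach = |L1 - L2| (second link folded back)
Min reach = |10 - 4|
Min reach = 6 m

6 m


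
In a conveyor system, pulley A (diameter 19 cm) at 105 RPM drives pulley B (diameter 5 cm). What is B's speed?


Given: D1 = 19 cm, w1 = 105 RPM, D2 = 5 cm
Using D1*w1 = D2*w2
w2 = D1*w1 / D2
w2 = 19*105 / 5
w2 = 1995 / 5
w2 = 399 RPM

399 RPM


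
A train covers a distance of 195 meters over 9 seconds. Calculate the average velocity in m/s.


Given: distance d = 195 m, time t = 9 s
Using v = d / t
v = 195 / 9
v = 65/3 m/s

65/3 m/s


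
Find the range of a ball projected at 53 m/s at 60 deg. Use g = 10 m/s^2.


Given: v0 = 53 m/s, theta = 60 deg, g = 10 m/s^2
sin(2*60) = sin(120) = sqrt(3)/2
Using R = v0^2 * sin(2*theta) / g
R = 53^2 * (sqrt(3)/2) / 10
R = 2809 * sqrt(3) / 20
R = 2809/20*sqrt(3) m

2809/20*sqrt(3) m


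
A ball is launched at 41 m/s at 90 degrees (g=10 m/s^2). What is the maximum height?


Given: v0 = 41 m/s, theta = 90 deg, g = 10 m/s^2
sin^2(90) = 1
Using H = v0^2 * sin^2(theta) / (2*g)
H = 41^2 * 1 / (2*10)
H = 1681 * 1 / 20
H = 1681 / 20
H = 1681/20 m

1681/20 m


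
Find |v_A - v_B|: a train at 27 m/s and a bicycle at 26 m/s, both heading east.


Given: v_A = 27 m/s east, v_B = 26 m/s east
Both move in the same direction; relative speed = |v_A - v_B|
|27 - 26| = |1|
= 1 m/s

1 m/s


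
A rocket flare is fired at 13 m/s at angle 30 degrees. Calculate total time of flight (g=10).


Given: v0 = 13 m/s, theta = 30 deg, g = 10 m/s^2
sin(30) = 1/2
Using T = 2*v0*sin(theta) / g
T = 2*13*1/2 / 10
T = 13 / 10
T = 13/10 s

13/10 s


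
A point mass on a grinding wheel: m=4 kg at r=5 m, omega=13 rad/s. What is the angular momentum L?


Given: m = 4 kg, r = 5 m, omega = 13 rad/s
For a point mass: I = m*r^2
I = 4*5^2 = 4*25 = 100
L = I*omega = 100*13
L = 1300 kg*m^2/s

1300 kg*m^2/s


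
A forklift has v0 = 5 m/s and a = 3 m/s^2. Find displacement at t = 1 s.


Given: v0 = 5 m/s, a = 3 m/s^2, t = 1 s
Using s = v0*t + (1/2)*a*t^2
s = 5*1 + (1/2)*3*1^2
s = 5 + (1/2)*3
s = 5 + 3/2
s = 13/2

13/2 m


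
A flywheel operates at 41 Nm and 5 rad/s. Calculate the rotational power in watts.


Given: tau = 41 Nm, omega = 5 rad/s
Using P = tau * omega
P = 41 * 5
P = 205 W

205 W


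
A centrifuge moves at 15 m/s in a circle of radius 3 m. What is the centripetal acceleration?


Given: v = 15 m/s, r = 3 m
Using a_c = v^2 / r
a_c = 15^2 / 3
a_c = 225 / 3
a_c = 75 m/s^2

75 m/s^2


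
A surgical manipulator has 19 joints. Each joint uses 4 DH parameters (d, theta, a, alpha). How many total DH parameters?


Given: 19 joints, 4 DH parameters per joint (d, theta, a, alpha)
Total DH parameters = number_of_joints * 4
Total = 19 * 4
Total = 76

76


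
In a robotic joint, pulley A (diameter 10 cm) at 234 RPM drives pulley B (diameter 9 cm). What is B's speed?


Given: D1 = 10 cm, w1 = 234 RPM, D2 = 9 cm
Using D1*w1 = D2*w2
w2 = D1*w1 / D2
w2 = 10*234 / 9
w2 = 2340 / 9
w2 = 260 RPM

260 RPM


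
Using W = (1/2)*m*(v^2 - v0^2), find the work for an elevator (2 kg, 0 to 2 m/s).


Given: m = 2 kg, v0 = 0 m/s, v = 2 m/s
Using W = (1/2)*m*(v^2 - v0^2)
v^2 = 2^2 = 4
v0^2 = 0^2 = 0
v^2 - v0^2 = 4 - 0 = 4
W = (1/2)*2*4 = 4 J

4 J


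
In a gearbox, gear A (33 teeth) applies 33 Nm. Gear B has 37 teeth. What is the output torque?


Given: N1 = 33, N2 = 37, T1 = 33 Nm
Using T2/T1 = N2/N1
T2 = T1 * N2 / N1
T2 = 33 * 37 / 33
T2 = 1221 / 33
T2 = 37 Nm

37 Nm


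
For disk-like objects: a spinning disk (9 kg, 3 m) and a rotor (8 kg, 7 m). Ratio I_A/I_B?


Given: M1=9 kg, R1=3 m, M2=8 kg, R2=7 m
For a disk: I = (1/2)*M*R^2, so I_A/I_B = (M1*R1^2)/(M2*R2^2)
M1*R1^2 = 9*9 = 81
M2*R2^2 = 8*49 = 392
I_A/I_B = 81/392 = 81/392

81/392


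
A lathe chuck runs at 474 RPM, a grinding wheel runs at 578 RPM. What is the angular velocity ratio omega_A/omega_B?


Given: RPM_A = 474, RPM_B = 578
omega = 2*pi*RPM/60, so omega_A/omega_B = RPM_A / RPM_B
omega_A/omega_B = 474 / 578
omega_A/omega_B = 237/289

237/289


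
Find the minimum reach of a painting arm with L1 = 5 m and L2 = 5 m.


Given: L1 = 5 m, L2 = 5 m
For a 2-link planar arm, min reach = |L1 - L2| (second link folded back)
Min reach = |5 - 5|
Min reach = 0 m

0 m


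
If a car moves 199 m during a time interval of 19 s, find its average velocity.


Given: distance d = 199 m, time t = 19 s
Using v = d / t
v = 199 / 19
v = 199/19 m/s

199/19 m/s


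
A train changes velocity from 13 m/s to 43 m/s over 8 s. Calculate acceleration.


Given: initial velocity v0 = 13 m/s, final velocity v = 43 m/s, time t = 8 s
Using a = (v - v0) / t
a = (43 - 13) / 8
a = 30 / 8
a = 15/4 m/s^2

15/4 m/s^2


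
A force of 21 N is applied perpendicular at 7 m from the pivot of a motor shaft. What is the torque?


Given: F = 21 N, r = 7 m, angle = 90 deg (perpendicular)
Using tau = F * r * sin(90)
sin(90) = 1
tau = 21 * 7 * 1
tau = 147 Nm

147 Nm


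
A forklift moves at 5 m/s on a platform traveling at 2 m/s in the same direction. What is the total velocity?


Given: object velocity = 5 m/s, platform velocity = 2 m/s (same direction)
Using classical velocity addition: v_total = v_object + v_platform
v_total = 5 + 2
v_total = 7 m/s

7 m/s


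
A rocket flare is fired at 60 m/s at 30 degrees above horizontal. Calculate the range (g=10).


Given: v0 = 60 m/s, theta = 30 deg, g = 10 m/s^2
sin(2*30) = sin(60) = sqrt(3)/2
Using R = v0^2 * sin(2*theta) / g
R = 60^2 * (sqrt(3)/2) / 10
R = 3600 * sqrt(3) / 20
R = 180*sqrt(3) m

180*sqrt(3) m


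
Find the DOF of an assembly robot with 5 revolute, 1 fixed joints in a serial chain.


Given: serial robot with 5 revolute, 1 fixed joints
DOF contribution per joint type: revolute=1, prismatic=1, spherical=3, fixed=0
DOF = 5*1 + 1*0
DOF = 5

5


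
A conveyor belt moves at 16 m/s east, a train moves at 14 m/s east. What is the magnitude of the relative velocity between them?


Given: v_A = 16 m/s east, v_B = 14 m/s east
Both move in the same direction; relative speed = |v_A - v_B|
|16 - 14| = |2|
= 2 m/s

2 m/s


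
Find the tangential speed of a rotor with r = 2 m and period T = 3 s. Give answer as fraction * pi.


Given: radius r = 2 m, period T = 3 s
Using v = 2*pi*r / T
v = 2*pi*2 / 3
v = 4*pi / 3
v = 4/3*pi m/s

4/3*pi m/s


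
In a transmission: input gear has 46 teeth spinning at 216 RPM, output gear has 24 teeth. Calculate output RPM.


Given: N1 = 46 teeth, w1 = 216 RPM, N2 = 24 teeth
Using N1*w1 = N2*w2
w2 = N1*w1 / N2
w2 = 46*216 / 24
w2 = 9936 / 24
w2 = 414 RPM

414 RPM


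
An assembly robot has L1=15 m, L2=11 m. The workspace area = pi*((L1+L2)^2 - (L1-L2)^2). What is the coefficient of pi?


Given: L1 = 15, L2 = 11
(L1+L2)^2 = (26)^2 = 676
(L1-L2)^2 = (4)^2 = 16
Difference = 676 - 16 = 660
This equals 4*L1*L2 = 4*15*11 = 660
Workspace area = 660*pi

660


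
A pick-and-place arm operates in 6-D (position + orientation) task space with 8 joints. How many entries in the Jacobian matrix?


Given: task space dimension = 6, joints = 8
Jacobian is a 6 x 8 matrix
Total entries = rows * columns
Total = 6 * 8
Total = 48

48


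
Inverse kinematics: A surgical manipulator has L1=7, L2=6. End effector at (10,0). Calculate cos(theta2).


Given: L1 = 7, L2 = 6, target (x, y) = (10, 0)
Using cos(theta2) = (x^2 + y^2 - L1^2 - L2^2) / (2*L1*L2)
x^2 + y^2 = 10^2 + 0 = 100
L1^2 + L2^2 = 49 + 36 = 85
Numerator = 100 - 85 = 15
Denominator = 2*7*6 = 84
cos(theta2) = 15/84 = 5/28

5/28


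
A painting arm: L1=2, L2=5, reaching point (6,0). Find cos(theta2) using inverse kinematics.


Given: L1 = 2, L2 = 5, target (x, y) = (6, 0)
Using cos(theta2) = (x^2 + y^2 - L1^2 - L2^2) / (2*L1*L2)
x^2 + y^2 = 6^2 + 0 = 36
L1^2 + L2^2 = 4 + 25 = 29
Numerator = 36 - 29 = 7
Denominator = 2*2*5 = 20
cos(theta2) = 7/20 = 7/20

7/20


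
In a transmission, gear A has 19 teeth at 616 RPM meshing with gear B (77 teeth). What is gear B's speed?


Given: N1 = 19 teeth, w1 = 616 RPM, N2 = 77 teeth
Using N1*w1 = N2*w2
w2 = N1*w1 / N2
w2 = 19*616 / 77
w2 = 11704 / 77
w2 = 152 RPM

152 RPM


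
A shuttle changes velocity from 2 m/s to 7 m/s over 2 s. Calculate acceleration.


Given: initial velocity v0 = 2 m/s, final velocity v = 7 m/s, time t = 2 s
Using a = (v - v0) / t
a = (7 - 2) / 2
a = 5 / 2
a = 5/2 m/s^2

5/2 m/s^2


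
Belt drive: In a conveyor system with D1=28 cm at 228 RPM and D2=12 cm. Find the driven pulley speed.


Given: D1 = 28 cm, w1 = 228 RPM, D2 = 12 cm
Using D1*w1 = D2*w2
w2 = D1*w1 / D2
w2 = 28*228 / 12
w2 = 6384 / 12
w2 = 532 RPM

532 RPM


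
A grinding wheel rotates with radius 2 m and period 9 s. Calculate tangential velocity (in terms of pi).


Given: radius r = 2 m, period T = 9 s
Using v = 2*pi*r / T
v = 2*pi*2 / 9
v = 4*pi / 9
v = 4/9*pi m/s

4/9*pi m/s


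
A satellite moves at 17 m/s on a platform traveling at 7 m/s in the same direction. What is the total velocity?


Given: object velocity = 17 m/s, platform velocity = 7 m/s (same direction)
Using classical velocity addition: v_total = v_object + v_platform
v_total = 17 + 7
v_total = 24 m/s

24 m/s


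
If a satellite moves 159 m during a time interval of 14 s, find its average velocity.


Given: distance d = 159 m, time t = 14 s
Using v = d / t
v = 159 / 14
v = 159/14 m/s

159/14 m/s


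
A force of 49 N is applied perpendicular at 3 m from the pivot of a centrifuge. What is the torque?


Given: F = 49 N, r = 3 m, angle = 90 deg (perpendicular)
Using tau = F * r * sin(90)
sin(90) = 1
tau = 49 * 3 * 1
tau = 147 Nm

147 Nm


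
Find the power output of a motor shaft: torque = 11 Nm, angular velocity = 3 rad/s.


Given: tau = 11 Nm, omega = 3 rad/s
Using P = tau * omega
P = 11 * 3
P = 33 W

33 W


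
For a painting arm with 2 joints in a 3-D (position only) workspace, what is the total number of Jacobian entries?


Given: task space dimension = 3, joints = 2
Jacobian is a 3 x 2 matrix
Total entries = rows * columns
Total = 3 * 2
Total = 6

6


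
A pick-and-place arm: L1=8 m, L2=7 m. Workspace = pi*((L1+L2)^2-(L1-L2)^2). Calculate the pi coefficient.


Given: L1 = 8, L2 = 7
(L1+L2)^2 = (15)^2 = 225
(L1-L2)^2 = (1)^2 = 1
Difference = 225 - 1 = 224
This equals 4*L1*L2 = 4*8*7 = 224
Workspace area = 224*pi

224


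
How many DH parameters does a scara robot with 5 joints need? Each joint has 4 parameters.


Given: 5 joints, 4 DH parameters per joint (d, theta, a, alpha)
Total DH parameters = number_of_joints * 4
Total = 5 * 4
Total = 20

20


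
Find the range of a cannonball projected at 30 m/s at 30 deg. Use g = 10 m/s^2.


Given: v0 = 30 m/s, theta = 30 deg, g = 10 m/s^2
sin(2*30) = sin(60) = sqrt(3)/2
Using R = v0^2 * sin(2*theta) / g
R = 30^2 * (sqrt(3)/2) / 10
R = 900 * sqrt(3) / 20
R = 45*sqrt(3) m

45*sqrt(3) m


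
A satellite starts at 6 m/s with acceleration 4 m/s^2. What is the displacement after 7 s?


Given: v0 = 6 m/s, a = 4 m/s^2, t = 7 s
Using s = v0*t + (1/2)*a*t^2
s = 6*7 + (1/2)*4*7^2
s = 42 + (1/2)*196
s = 42 + 98
s = 140

140 m


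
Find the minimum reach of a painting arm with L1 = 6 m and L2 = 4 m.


Given: L1 = 6 m, L2 = 4 m
For a 2-link planar arm, min reach = |L1 - L2| (second link folded back)
Min reach = |6 - 4|
Min reach = 2 m

2 m


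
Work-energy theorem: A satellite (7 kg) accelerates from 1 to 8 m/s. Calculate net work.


Given: m = 7 kg, v0 = 1 m/s, v = 8 m/s
Using W = (1/2)*m*(v^2 - v0^2)
v^2 = 8^2 = 64
v0^2 = 1^2 = 1
v^2 - v0^2 = 64 - 1 = 63
W = (1/2)*7*63 = 441/2 J

441/2 J


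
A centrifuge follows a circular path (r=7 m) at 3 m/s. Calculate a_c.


Given: v = 3 m/s, r = 7 m
Using a_c = v^2 / r
a_c = 3^2 / 7
a_c = 9 / 7
a_c = 9/7 m/s^2

9/7 m/s^2


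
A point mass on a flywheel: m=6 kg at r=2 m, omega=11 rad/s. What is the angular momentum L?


Given: m = 6 kg, r = 2 m, omega = 11 rad/s
For a point mass: I = m*r^2
I = 6*2^2 = 6*4 = 24
L = I*omega = 24*11
L = 264 kg*m^2/s

264 kg*m^2/s


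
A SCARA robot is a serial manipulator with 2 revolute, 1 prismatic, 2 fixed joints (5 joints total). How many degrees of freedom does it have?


Given: serial robot with 2 revolute, 1 prismatic, 2 fixed joints
DOF contribution per joint type: revolute=1, prismatic=1, spherical=3, fixed=0
DOF = 2*1 + 1*1 + 2*0
DOF = 3

3


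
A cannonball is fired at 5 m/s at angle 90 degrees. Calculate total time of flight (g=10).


Given: v0 = 5 m/s, theta = 90 deg, g = 10 m/s^2
sin(90) = 1
Using T = 2*v0*sin(theta) / g
T = 2*5*1 / 10
T = 10 / 10
T = 1 s

1 s


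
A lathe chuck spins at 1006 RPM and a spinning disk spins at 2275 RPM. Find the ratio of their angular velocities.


Given: RPM_A = 1006, RPM_B = 2275
omega = 2*pi*RPM/60, so omega_A/omega_B = RPM_A / RPM_B
omega_A/omega_B = 1006 / 2275
omega_A/omega_B = 1006/2275

1006/2275


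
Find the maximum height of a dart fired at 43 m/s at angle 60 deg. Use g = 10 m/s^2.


Given: v0 = 43 m/s, theta = 60 deg, g = 10 m/s^2
sin^2(60) = 3/4
Using H = v0^2 * sin^2(theta) / (2*g)
H = 43^2 * 3/4 / (2*10)
H = 1849 * 3/4 / 20
H = 5547/4 / 20
H = 5547/80 m

5547/80 m


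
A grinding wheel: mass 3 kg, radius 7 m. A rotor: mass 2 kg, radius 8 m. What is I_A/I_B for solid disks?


Given: M1=3 kg, R1=7 m, M2=2 kg, R2=8 m
For a disk: I = (1/2)*M*R^2, so I_A/I_B = (M1*R1^2)/(M2*R2^2)
M1*R1^2 = 3*49 = 147
M2*R2^2 = 2*64 = 128
I_A/I_B = 147/128 = 147/128

147/128


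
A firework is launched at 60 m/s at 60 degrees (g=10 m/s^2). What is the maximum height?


Given: v0 = 60 m/s, theta = 60 deg, g = 10 m/s^2
sin^2(60) = 3/4
Using H = v0^2 * sin^2(theta) / (2*g)
H = 60^2 * 3/4 / (2*10)
H = 3600 * 3/4 / 20
H = 2700 / 20
H = 135 m

135 m


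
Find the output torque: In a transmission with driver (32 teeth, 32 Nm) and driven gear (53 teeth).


Given: N1 = 32, N2 = 53, T1 = 32 Nm
Using T2/T1 = N2/N1
T2 = T1 * N2 / N1
T2 = 32 * 53 / 32
T2 = 1696 / 32
T2 = 53 Nm

53 Nm


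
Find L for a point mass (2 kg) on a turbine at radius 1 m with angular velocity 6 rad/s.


Given: m = 2 kg, r = 1 m, omega = 6 rad/s
For a point mass: I = m*r^2
I = 2*1^2 = 2*1 = 2
L = I*omega = 2*6
L = 12 kg*m^2/s

12 kg*m^2/s


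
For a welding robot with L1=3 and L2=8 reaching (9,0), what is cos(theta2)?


Given: L1 = 3, L2 = 8, target (x, y) = (9, 0)
Using cos(theta2) = (x^2 + y^2 - L1^2 - L2^2) / (2*L1*L2)
x^2 + y^2 = 9^2 + 0 = 81
L1^2 + L2^2 = 9 + 64 = 73
Numerator = 81 - 73 = 8
Denominator = 2*3*8 = 48
cos(theta2) = 8/48 = 1/6

1/6


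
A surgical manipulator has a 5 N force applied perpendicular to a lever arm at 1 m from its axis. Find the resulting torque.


Given: F = 5 N, r = 1 m, angle = 90 deg (perpendicular)
Using tau = F * r * sin(90)
sin(90) = 1
tau = 5 * 1 * 1
tau = 5 Nm

5 Nm


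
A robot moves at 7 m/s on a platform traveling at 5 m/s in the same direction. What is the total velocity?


Given: object velocity = 7 m/s, platform velocity = 5 m/s (same direction)
Using classical velocity addition: v_total = v_object + v_platform
v_total = 7 + 5
v_total = 12 m/s

12 m/s


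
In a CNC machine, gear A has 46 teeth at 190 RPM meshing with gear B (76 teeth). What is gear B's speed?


Given: N1 = 46 teeth, w1 = 190 RPM, N2 = 76 teeth
Using N1*w1 = N2*w2
w2 = N1*w1 / N2
w2 = 46*190 / 76
w2 = 8740 / 76
w2 = 115 RPM

115 RPM


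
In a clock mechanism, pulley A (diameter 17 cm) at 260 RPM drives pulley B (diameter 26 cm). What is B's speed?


Given: D1 = 17 cm, w1 = 260 RPM, D2 = 26 cm
Using D1*w1 = D2*w2
w2 = D1*w1 / D2
w2 = 17*260 / 26
w2 = 4420 / 26
w2 = 170 RPM

170 RPM


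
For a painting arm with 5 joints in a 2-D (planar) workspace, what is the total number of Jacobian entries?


Given: task space dimension = 2, joints = 5
Jacobian is a 2 x 5 matrix
Total entries = rows * columns
Total = 2 * 5
Total = 10

10


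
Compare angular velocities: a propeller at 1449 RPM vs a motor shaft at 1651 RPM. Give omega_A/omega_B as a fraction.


Given: RPM_A = 1449, RPM_B = 1651
omega = 2*pi*RPM/60, so omega_A/omega_B = RPM_A / RPM_B
omega_A/omega_B = 1449 / 1651
omega_A/omega_B = 1449/1651

1449/1651


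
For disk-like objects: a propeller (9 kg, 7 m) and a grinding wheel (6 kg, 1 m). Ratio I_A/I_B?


Given: M1=9 kg, R1=7 m, M2=6 kg, R2=1 m
For a disk: I = (1/2)*M*R^2, so I_A/I_B = (M1*R1^2)/(M2*R2^2)
M1*R1^2 = 9*49 = 441
M2*R2^2 = 6*1 = 6
I_A/I_B = 441/6 = 147/2

147/2


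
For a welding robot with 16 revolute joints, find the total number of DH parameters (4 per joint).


Given: 16 joints, 4 DH parameters per joint (d, theta, a, alpha)
Total DH parameters = number_of_joints * 4
Total = 16 * 4
Total = 64

64


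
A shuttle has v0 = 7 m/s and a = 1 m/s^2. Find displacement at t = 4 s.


Given: v0 = 7 m/s, a = 1 m/s^2, t = 4 s
Using s = v0*t + (1/2)*a*t^2
s = 7*4 + (1/2)*1*4^2
s = 28 + (1/2)*16
s = 28 + 8
s = 36

36 m


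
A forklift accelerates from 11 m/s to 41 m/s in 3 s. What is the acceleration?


Given: initial velocity v0 = 11 m/s, final velocity v = 41 m/s, time t = 3 s
Using a = (v - v0) / t
a = (41 - 11) / 3
a = 30 / 3
a = 10 m/s^2

10 m/s^2


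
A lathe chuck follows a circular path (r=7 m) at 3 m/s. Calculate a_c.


Given: v = 3 m/s, r = 7 m
Using a_c = v^2 / r
a_c = 3^2 / 7
a_c = 9 / 7
a_c = 9/7 m/s^2

9/7 m/s^2


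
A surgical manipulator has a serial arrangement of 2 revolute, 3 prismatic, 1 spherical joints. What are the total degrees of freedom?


Given: serial robot with 2 revolute, 3 prismatic, 1 spherical joints
DOF contribution per joint type: revolute=1, prismatic=1, spherical=3, fixed=0
DOF = 2*1 + 3*1 + 1*3
DOF = 8

8


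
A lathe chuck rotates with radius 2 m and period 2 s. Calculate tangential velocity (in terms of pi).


Given: radius r = 2 m, period T = 2 s
Using v = 2*pi*r / T
v = 2*pi*2 / 2
v = 4*pi / 2
v = 2*pi m/s

2*pi m/s


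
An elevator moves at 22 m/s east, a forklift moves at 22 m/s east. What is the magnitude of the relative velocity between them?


Given: v_A = 22 m/s east, v_B = 22 m/s east
Both move in the same direction; relative speed = |v_A - v_B|
|22 - 22| = |0|
= 0 m/s

0 m/s


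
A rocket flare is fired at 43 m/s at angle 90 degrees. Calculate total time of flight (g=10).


Given: v0 = 43 m/s, theta = 90 deg, g = 10 m/s^2
sin(90) = 1
Using T = 2*v0*sin(theta) / g
T = 2*43*1 / 10
T = 86 / 10
T = 43/5 s

43/5 s


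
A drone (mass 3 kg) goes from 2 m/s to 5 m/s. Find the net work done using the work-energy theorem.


Given: m = 3 kg, v0 = 2 m/s, v = 5 m/s
Using W = (1/2)*m*(v^2 - v0^2)
v^2 = 5^2 = 25
v0^2 = 2^2 = 4
v^2 - v0^2 = 25 - 4 = 21
W = (1/2)*3*21 = 63/2 J

63/2 J


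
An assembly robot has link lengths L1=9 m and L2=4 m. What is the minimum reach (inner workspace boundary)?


Given: L1 = 9 m, L2 = 4 m
For a 2-link planar arm, min reach = |L1 - L2| (second link folded back)
Min reach = |9 - 4|
Min reach = 5 m

5 m


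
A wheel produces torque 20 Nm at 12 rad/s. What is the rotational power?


Given: tau = 20 Nm, omega = 12 rad/s
Using P = tau * omega
P = 20 * 12
P = 240 W

240 W


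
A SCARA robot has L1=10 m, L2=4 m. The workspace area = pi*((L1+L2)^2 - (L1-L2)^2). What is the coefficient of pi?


Given: L1 = 10, L2 = 4
(L1+L2)^2 = (14)^2 = 196
(L1-L2)^2 = (6)^2 = 36
Difference = 196 - 36 = 160
This equals 4*L1*L2 = 4*10*4 = 160
Workspace area = 160*pi

160


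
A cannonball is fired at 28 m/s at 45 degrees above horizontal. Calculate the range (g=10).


Given: v0 = 28 m/s, theta = 45 deg, g = 10 m/s^2
sin(2*45) = sin(90) = 1
Using R = v0^2 * sin(2*theta) / g
R = 28^2 * 1 / 10
R = 784 / 10
R = 392/5 m

392/5 m


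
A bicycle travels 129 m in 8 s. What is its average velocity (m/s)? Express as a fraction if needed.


Given: distance d = 129 m, time t = 8 s
Using v = d / t
v = 129 / 8
v = 129/8 m/s

129/8 m/s


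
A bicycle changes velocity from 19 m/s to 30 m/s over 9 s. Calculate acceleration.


Given: initial velocity v0 = 19 m/s, final velocity v = 30 m/s, time t = 9 s
Using a = (v - v0) / t
a = (30 - 19) / 9
a = 11 / 9
a = 11/9 m/s^2

11/9 m/s^2


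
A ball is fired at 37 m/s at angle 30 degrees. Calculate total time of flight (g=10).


Given: v0 = 37 m/s, theta = 30 deg, g = 10 m/s^2
sin(30) = 1/2
Using T = 2*v0*sin(theta) / g
T = 2*37*1/2 / 10
T = 37 / 10
T = 37/10 s

37/10 s


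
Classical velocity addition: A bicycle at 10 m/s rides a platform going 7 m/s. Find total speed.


Given: object velocity = 10 m/s, platform velocity = 7 m/s (same direction)
Using classical velocity addition: v_total = v_object + v_platform
v_total = 10 + 7
v_total = 17 m/s

17 m/s
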